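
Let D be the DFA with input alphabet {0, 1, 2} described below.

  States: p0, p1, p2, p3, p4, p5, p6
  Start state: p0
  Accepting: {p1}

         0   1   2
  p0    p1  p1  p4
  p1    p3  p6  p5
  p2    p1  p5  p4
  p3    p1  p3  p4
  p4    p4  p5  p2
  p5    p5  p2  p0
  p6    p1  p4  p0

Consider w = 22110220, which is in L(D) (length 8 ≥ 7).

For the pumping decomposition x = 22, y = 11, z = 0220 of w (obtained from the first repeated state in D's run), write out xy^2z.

2211110220

xy^2z = 22·11·11·0220 = 2211110220.
Reading y = 11 takes D from p2 back to p2, so after x·y·y the machine is still in p2, and z then leads to the accepting state p1. Hence 2211110220 ∈ L(D).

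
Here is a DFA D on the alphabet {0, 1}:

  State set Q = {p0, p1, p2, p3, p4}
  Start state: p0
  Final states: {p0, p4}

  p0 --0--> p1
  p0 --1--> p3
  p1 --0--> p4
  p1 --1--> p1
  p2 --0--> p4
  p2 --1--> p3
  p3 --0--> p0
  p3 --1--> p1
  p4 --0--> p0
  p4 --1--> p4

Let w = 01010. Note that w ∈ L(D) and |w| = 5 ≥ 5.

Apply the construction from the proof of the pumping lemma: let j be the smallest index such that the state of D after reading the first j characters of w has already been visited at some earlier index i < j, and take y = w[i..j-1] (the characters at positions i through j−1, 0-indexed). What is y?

1

Run of D on w = 0 1 0 1 0:
  step 0: p0  (start)
  step 1: p1  (read 0: p0→p1)
  step 2: p1  (read 1: p1→p1)   ← first repeat (p1 seen earlier)
  step 3: p4  (read 0: p1→p4)
  step 4: p4  (read 1: p4→p4)
  step 5: p0  (read 0: p4→p0)

So i = 1, j = 2, giving x = w[0:1] = 0, y = w[1:2] = 1, z = w[2:5] = 010.
Check: |xy| = 2 ≤ 5 and |y| = 1 ≥ 1. Reading y takes D from p1 back to p1, so every xyⁱz is accepted.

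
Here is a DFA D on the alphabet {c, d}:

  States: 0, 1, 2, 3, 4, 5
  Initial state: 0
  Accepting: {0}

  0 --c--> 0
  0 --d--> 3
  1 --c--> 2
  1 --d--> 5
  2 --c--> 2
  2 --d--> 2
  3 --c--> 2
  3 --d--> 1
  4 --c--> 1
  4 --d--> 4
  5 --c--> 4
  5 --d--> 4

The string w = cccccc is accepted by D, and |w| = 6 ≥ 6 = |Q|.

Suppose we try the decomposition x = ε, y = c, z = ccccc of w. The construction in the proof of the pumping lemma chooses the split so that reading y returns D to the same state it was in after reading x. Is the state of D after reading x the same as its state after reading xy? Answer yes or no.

yes

State sequence: 0 -c-> 0

After x (step 0): 0. After xy (step 1): 0.
They match, so y = c drives D around a cycle from 0 back to itself; pumping y any number of times keeps D in 0 before reading z, and xyⁱz ∈ L(D) for every i ≥ 0.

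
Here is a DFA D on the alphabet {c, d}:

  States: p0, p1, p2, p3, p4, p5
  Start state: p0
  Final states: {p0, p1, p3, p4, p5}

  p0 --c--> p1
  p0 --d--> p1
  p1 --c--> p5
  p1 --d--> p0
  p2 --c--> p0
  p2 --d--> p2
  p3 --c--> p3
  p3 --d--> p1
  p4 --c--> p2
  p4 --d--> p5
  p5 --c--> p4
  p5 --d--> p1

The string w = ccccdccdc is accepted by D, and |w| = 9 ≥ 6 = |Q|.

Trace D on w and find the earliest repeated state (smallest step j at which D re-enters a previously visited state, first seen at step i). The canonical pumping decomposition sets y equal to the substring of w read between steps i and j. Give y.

State sequence: p0 -c-> p1 -c-> p5 -c-> p4 -c-> p2 -d-> p2 -c-> p0 -c-> p1 -d-> p0 -c-> p1
First repeat at step 5: p2 was already visited.

So i = 4, j = 5, giving x = w[0:4] = cccc, y = w[4:5] = d, z = w[5:9] = ccdc.
Check: |xy| = 5 ≤ 6 and |y| = 1 ≥ 1. Reading y takes D from p2 back to p2, so every xyⁱz is accepted.
Pumping length from the standard proof: p = 6 (the number of states). The repeated state found above gives |xy| = j ≤ 6 and |y| = j − i ≥ 1.

d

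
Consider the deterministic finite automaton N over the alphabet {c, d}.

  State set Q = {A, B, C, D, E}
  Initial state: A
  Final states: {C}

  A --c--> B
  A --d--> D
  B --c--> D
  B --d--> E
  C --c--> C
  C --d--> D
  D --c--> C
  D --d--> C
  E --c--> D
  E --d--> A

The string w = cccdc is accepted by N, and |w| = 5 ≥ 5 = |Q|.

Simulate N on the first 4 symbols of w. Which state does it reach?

Run of N on the first 4 characters of w = c c c d:
  step 0: A  (start)
  step 1: B  (read c: A→B)
  step 2: D  (read c: B→D)
  step 3: C  (read c: D→C)
  step 4: D  (read d: C→D)

After reading 4 characters, N is in state D.
(This kind of state-tracing is the core of the pumping-lemma construction: with 5 states, pigeonhole forces a repeat within the first 5 steps.)

D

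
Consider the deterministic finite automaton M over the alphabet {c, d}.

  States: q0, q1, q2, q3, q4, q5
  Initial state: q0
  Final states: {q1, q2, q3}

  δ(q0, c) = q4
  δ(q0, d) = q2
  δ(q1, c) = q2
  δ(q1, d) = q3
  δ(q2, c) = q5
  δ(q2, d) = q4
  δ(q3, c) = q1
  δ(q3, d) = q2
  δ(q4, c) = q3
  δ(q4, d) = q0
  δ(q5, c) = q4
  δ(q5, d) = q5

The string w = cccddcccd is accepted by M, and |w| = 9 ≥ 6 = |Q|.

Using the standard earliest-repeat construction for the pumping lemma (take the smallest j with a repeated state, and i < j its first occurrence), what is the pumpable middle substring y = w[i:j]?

cd

State sequence: q0 -c-> q4 -c-> q3 -c-> q1 -d-> q3 -d-> q2 -c-> q5 -c-> q4 -c-> q3 -d-> q2
First repeat at step 4: q3 was already visited.

So i = 2, j = 4, giving x = w[0:2] = cc, y = w[2:4] = cd, z = w[4:9] = dcccd.
Check: |xy| = 4 ≤ 6 and |y| = 2 ≥ 1. Reading y takes M from q3 back to q3, so every xyⁱz is accepted.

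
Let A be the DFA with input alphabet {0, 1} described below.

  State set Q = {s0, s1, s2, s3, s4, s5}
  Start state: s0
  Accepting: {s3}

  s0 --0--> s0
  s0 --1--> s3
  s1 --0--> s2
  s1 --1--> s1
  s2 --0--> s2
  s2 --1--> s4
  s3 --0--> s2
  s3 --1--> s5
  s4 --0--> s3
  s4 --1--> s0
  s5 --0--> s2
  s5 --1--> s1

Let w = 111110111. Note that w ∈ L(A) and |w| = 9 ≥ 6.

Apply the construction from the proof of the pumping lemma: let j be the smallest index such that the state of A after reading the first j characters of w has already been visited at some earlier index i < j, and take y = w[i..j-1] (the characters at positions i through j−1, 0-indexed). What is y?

1

Run of A on w = 1 1 1 1 1 0 1 1 1:
  step 0: s0  (start)
  step 1: s3  (read 1: s0→s3)
  step 2: s5  (read 1: s3→s5)
  step 3: s1  (read 1: s5→s1)
  step 4: s1  (read 1: s1→s1)   ← first repeat (s1 seen earlier)
  step 5: s1  (read 1: s1→s1)
  step 6: s2  (read 0: s1→s2)
  step 7: s4  (read 1: s2→s4)
  step 8: s0  (read 1: s4→s0)
  step 9: s3  (read 1: s0→s3)

So i = 3, j = 4, giving x = w[0:3] = 111, y = w[3:4] = 1, z = w[4:9] = 10111.
Check: |xy| = 4 ≤ 6 and |y| = 1 ≥ 1. Reading y takes A from s1 back to s1, so every xyⁱz is accepted.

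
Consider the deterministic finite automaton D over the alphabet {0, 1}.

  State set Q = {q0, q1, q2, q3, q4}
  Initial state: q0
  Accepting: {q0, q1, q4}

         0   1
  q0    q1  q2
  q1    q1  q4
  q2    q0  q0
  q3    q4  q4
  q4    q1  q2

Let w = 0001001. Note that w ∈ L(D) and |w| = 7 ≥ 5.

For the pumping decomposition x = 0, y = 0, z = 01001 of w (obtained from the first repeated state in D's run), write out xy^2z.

xy^2z = 0·0·0·01001 = 00001001.
Reading y = 0 takes D from q1 back to q1, so after x·y·y the machine is still in q1, and z then leads to the accepting state q4. Hence 00001001 ∈ L(D).

00001001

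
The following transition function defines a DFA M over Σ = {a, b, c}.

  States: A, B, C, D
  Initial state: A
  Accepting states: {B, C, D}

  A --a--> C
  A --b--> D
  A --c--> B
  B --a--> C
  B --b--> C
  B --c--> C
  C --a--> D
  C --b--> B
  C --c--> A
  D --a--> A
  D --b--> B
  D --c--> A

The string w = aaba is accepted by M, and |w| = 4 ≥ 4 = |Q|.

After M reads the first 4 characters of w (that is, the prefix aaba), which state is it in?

State sequence: A -a-> C -a-> D -b-> B -a-> C

After reading 4 characters, M is in state C.
(This kind of state-tracing is the core of the pumping-lemma construction: with 4 states, pigeonhole forces a repeat within the first 4 steps.)

C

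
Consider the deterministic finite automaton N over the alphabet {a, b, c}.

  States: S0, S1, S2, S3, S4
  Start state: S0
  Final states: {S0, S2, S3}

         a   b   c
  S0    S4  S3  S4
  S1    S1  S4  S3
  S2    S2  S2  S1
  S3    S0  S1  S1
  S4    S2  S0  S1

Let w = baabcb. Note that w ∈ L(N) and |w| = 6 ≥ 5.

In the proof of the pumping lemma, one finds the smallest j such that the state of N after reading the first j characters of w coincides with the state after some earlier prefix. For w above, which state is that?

State sequence: S0 -b-> S3 -a-> S0 -a-> S4 -b-> S0 -c-> S4 -b-> S0
First repeat at step 2: S0 was already visited.

The earliest repeat is at step j = 2: N is in S0, which it already visited at step i = 0.
Since N has 5 states, any run of length ≥ 5 visits 5+1 states, so by pigeonhole some state repeats within the first 5 steps — that repeat gives the pumpable loop.

S0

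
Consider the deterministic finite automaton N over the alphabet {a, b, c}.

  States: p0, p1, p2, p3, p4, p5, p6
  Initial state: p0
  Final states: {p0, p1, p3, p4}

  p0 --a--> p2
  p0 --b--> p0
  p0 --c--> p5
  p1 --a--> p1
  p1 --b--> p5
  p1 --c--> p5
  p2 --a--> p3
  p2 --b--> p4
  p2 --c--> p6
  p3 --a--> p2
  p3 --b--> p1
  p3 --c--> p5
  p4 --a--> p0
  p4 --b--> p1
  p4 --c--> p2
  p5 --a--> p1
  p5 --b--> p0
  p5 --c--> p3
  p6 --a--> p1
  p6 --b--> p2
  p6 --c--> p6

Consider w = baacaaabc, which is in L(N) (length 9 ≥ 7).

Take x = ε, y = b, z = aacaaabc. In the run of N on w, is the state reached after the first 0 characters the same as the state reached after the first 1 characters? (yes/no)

Run of N on the first 1 characters of w = b:
  step 0: p0  (start)
  step 1: p0  (read b: p0→p0)

After x (step 0): p0. After xy (step 1): p0.
They match, so y = b drives N around a cycle from p0 back to itself; pumping y any number of times keeps N in p0 before reading z, and xyⁱz ∈ L(N) for every i ≥ 0.

yes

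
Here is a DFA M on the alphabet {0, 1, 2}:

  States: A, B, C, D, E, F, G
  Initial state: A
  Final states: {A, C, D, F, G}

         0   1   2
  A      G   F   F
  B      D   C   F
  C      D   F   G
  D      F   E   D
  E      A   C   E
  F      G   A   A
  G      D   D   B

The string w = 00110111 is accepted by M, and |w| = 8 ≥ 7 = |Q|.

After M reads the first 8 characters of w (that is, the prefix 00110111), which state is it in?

F

Run of M on the first 8 characters of w = 0 0 1 1 0 1 1 1:
  step 0: A  (start)
  step 1: G  (read 0: A→G)
  step 2: D  (read 0: G→D)
  step 3: E  (read 1: D→E)
  step 4: C  (read 1: E→C)
  step 5: D  (read 0: C→D)
  step 6: E  (read 1: D→E)
  step 7: C  (read 1: E→C)
  step 8: F  (read 1: C→F)

After reading 8 characters, M is in state F.
(This kind of state-tracing is the core of the pumping-lemma construction: with 7 states, pigeonhole forces a repeat within the first 7 steps.)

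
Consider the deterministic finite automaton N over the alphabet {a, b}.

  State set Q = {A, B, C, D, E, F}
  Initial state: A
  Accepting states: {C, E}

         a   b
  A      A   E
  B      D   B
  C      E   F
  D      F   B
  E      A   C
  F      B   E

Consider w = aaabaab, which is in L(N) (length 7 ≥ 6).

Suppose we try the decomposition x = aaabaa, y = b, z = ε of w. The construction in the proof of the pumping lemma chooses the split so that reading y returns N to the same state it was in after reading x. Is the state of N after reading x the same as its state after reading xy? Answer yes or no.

no

Run of N on the first 7 characters of w = a a a b a a b:
  step 0: A  (start)
  step 1: A  (read a: A→A)
  step 2: A  (read a: A→A)
  step 3: A  (read a: A→A)
  step 4: E  (read b: A→E)
  step 5: A  (read a: E→A)
  step 6: A  (read a: A→A)
  step 7: E  (read b: A→E)

After x (step 6): A. After xy (step 7): E.
They differ (A ≠ E), so y is not a cycle from the state after x; this split is not the one the pumping-lemma construction produces, and pumping y need not keep the string in L(N).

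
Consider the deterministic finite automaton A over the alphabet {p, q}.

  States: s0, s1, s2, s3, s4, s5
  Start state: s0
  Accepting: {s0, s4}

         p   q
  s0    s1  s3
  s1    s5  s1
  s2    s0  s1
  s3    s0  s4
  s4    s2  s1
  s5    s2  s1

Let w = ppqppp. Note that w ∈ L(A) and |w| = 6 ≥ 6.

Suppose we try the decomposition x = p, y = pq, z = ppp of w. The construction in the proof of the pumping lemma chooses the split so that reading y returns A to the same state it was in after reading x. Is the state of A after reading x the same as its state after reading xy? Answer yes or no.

yes

Run of A on the first 3 characters of w = p p q:
  step 0: s0  (start)
  step 1: s1  (read p: s0→s1)
  step 2: s5  (read p: s1→s5)
  step 3: s1  (read q: s5→s1)

After x (step 1): s1. After xy (step 3): s1.
They match, so y = pq drives A around a cycle from s1 back to itself; pumping y any number of times keeps A in s1 before reading z, and xyⁱz ∈ L(A) for every i ≥ 0.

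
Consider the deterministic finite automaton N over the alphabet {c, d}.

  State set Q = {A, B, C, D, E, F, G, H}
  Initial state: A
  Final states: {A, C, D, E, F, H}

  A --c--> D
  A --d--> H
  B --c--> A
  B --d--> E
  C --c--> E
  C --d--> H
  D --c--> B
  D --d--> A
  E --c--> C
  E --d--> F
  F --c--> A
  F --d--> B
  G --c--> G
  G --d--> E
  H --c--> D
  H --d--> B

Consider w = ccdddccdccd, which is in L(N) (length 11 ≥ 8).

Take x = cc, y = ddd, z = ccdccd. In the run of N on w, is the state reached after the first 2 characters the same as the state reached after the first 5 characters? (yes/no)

yes

Run of N on the first 5 characters of w = c c d d d:
  step 0: A  (start)
  step 1: D  (read c: A→D)
  step 2: B  (read c: D→B)
  step 3: E  (read d: B→E)
  step 4: F  (read d: E→F)
  step 5: B  (read d: F→B)

After x (step 2): B. After xy (step 5): B.
They match, so y = ddd drives N around a cycle from B back to itself; pumping y any number of times keeps N in B before reading z, and xyⁱz ∈ L(N) for every i ≥ 0.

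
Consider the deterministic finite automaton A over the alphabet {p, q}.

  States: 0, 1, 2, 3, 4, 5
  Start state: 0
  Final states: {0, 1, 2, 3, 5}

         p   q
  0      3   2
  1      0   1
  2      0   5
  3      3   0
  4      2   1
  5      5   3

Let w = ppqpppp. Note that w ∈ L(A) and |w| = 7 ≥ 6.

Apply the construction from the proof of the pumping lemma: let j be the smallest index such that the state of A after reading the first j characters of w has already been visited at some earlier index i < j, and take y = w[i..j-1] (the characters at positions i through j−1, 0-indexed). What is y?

p

Run of A on w = p p q p p p p:
  step 0: 0  (start)
  step 1: 3  (read p: 0→3)
  step 2: 3  (read p: 3→3)   ← first repeat (3 seen earlier)
  step 3: 0  (read q: 3→0)
  step 4: 3  (read p: 0→3)
  step 5: 3  (read p: 3→3)
  step 6: 3  (read p: 3→3)
  step 7: 3  (read p: 3→3)

So i = 1, j = 2, giving x = w[0:1] = p, y = w[1:2] = p, z = w[2:7] = qpppp.
Check: |xy| = 2 ≤ 6 and |y| = 1 ≥ 1. Reading y takes A from 3 back to 3, so every xyⁱz is accepted.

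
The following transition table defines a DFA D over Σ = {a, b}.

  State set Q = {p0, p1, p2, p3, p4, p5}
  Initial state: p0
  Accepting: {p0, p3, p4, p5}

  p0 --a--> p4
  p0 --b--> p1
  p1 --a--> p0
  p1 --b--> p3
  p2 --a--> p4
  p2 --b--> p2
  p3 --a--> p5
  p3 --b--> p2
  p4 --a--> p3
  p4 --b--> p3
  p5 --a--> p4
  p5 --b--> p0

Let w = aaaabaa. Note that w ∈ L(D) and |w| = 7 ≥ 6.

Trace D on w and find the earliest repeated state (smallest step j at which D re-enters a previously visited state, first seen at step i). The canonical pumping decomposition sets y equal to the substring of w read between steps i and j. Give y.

aaa

Run of D on w = a a a a b a a:
  step 0: p0  (start)
  step 1: p4  (read a: p0→p4)
  step 2: p3  (read a: p4→p3)
  step 3: p5  (read a: p3→p5)
  step 4: p4  (read a: p5→p4)   ← first repeat (p4 seen earlier)
  step 5: p3  (read b: p4→p3)
  step 6: p5  (read a: p3→p5)
  step 7: p4  (read a: p5→p4)

So i = 1, j = 4, giving x = w[0:1] = a, y = w[1:4] = aaa, z = w[4:7] = baa.
Check: |xy| = 4 ≤ 6 and |y| = 3 ≥ 1. Reading y takes D from p4 back to p4, so every xyⁱz is accepted.
Pumping length from the standard proof: p = 6 (the number of states). The repeated state found above gives |xy| = j ≤ 6 and |y| = j − i ≥ 1.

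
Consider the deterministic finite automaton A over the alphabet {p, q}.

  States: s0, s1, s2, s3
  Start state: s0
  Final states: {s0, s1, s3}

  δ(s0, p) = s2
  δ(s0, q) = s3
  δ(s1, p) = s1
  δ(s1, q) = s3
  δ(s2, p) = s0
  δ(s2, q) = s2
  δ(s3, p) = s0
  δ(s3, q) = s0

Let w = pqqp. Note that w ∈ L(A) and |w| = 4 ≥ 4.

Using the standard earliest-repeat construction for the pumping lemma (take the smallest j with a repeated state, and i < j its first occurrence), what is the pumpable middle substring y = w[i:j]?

State sequence: s0 -p-> s2 -q-> s2 -q-> s2 -p-> s0
First repeat at step 2: s2 was already visited.

So i = 1, j = 2, giving x = w[0:1] = p, y = w[1:2] = q, z = w[2:4] = qp.
Check: |xy| = 2 ≤ 4 and |y| = 1 ≥ 1. Reading y takes A from s2 back to s2, so every xyⁱz is accepted.
The DFA has 4 states, so the proof of the pumping lemma guarantees a repeated state among the first 4+1 visited; the segment between the two visits is the pumpable y.

q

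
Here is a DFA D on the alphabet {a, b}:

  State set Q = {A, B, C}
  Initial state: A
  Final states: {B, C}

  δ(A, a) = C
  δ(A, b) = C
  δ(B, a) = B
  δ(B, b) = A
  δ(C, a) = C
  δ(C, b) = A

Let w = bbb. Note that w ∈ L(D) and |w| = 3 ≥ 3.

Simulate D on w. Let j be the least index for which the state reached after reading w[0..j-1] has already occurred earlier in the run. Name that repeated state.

A

State sequence: A -b-> C -b-> A -b-> C
First repeat at step 2: A was already visited.

The earliest repeat is at step j = 2: D is in A, which it already visited at step i = 0.
With |Q| = 3, pigeonhole forces a state repeat no later than step 3; the substring read between the first and second visits to that state can be pumped.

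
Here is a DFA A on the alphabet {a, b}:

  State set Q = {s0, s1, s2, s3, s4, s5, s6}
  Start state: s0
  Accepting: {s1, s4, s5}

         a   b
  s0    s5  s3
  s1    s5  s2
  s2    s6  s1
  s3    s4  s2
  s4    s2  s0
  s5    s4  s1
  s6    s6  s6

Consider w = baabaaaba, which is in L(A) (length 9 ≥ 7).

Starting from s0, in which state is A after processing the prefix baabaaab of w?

s1

Run of A on the first 8 characters of w = b a a b a a a b:
  step 0: s0  (start)
  step 1: s3  (read b: s0→s3)
  step 2: s4  (read a: s3→s4)
  step 3: s2  (read a: s4→s2)
  step 4: s1  (read b: s2→s1)
  step 5: s5  (read a: s1→s5)
  step 6: s4  (read a: s5→s4)
  step 7: s2  (read a: s4→s2)
  step 8: s1  (read b: s2→s1)

After reading 8 characters, A is in state s1.
(This kind of state-tracing is the core of the pumping-lemma construction: with 7 states, pigeonhole forces a repeat within the first 7 steps.)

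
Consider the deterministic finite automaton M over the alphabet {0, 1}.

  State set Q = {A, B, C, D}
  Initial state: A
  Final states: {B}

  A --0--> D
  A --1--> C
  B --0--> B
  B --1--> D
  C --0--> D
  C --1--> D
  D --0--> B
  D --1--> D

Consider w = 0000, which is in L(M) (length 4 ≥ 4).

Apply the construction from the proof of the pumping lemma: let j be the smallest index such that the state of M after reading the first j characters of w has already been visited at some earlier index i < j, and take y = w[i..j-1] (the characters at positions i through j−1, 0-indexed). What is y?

Run of M on w = 0 0 0 0:
  step 0: A  (start)
  step 1: D  (read 0: A→D)
  step 2: B  (read 0: D→B)
  step 3: B  (read 0: B→B)   ← first repeat (B seen earlier)
  step 4: B  (read 0: B→B)

So i = 2, j = 3, giving x = w[0:2] = 00, y = w[2:3] = 0, z = w[3:4] = 0.
Check: |xy| = 3 ≤ 4 and |y| = 1 ≥ 1. Reading y takes M from B back to B, so every xyⁱz is accepted.
The DFA has 4 states, so the proof of the pumping lemma guarantees a repeated state among the first 4+1 visited; the segment between the two visits is the pumpable y.

0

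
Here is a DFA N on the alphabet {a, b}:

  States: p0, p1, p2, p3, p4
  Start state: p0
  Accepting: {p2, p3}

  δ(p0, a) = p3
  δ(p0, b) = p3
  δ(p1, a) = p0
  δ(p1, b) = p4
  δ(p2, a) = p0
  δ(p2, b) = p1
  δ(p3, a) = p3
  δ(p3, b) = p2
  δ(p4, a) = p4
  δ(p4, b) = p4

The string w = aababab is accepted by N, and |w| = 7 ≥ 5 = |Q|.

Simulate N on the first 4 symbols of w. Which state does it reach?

p0

State sequence: p0 -a-> p3 -a-> p3 -b-> p2 -a-> p0

After reading 4 characters, N is in state p0.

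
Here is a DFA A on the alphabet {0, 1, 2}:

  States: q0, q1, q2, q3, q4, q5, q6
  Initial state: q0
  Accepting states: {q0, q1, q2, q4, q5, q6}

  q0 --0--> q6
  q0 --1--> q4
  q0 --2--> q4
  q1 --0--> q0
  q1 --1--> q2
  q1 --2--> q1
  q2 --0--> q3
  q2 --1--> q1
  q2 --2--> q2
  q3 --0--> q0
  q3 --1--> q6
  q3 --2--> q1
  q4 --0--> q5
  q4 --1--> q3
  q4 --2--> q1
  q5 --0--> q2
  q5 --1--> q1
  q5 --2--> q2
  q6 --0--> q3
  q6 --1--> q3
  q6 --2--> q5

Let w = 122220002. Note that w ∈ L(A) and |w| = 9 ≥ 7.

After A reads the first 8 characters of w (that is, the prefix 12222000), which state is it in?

q3

State sequence: q0 -1-> q4 -2-> q1 -2-> q1 -2-> q1 -2-> q1 -0-> q0 -0-> q6 -0-> q3

After reading 8 characters, A is in state q3.
(This kind of state-tracing is the core of the pumping-lemma construction: with 7 states, pigeonhole forces a repeat within the first 7 steps.)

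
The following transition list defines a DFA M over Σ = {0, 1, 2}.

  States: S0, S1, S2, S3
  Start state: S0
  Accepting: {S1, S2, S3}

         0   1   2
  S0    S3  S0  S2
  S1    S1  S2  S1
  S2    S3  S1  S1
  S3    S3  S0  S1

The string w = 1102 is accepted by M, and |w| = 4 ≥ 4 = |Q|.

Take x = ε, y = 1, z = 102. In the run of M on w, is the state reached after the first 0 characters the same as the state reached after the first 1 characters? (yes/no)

yes

Run of M on the first 1 characters of w = 1:
  step 0: S0  (start)
  step 1: S0  (read 1: S0→S0)

After x (step 0): S0. After xy (step 1): S0.
They match, so y = 1 drives M around a cycle from S0 back to itself; pumping y any number of times keeps M in S0 before reading z, and xyⁱz ∈ L(M) for every i ≥ 0.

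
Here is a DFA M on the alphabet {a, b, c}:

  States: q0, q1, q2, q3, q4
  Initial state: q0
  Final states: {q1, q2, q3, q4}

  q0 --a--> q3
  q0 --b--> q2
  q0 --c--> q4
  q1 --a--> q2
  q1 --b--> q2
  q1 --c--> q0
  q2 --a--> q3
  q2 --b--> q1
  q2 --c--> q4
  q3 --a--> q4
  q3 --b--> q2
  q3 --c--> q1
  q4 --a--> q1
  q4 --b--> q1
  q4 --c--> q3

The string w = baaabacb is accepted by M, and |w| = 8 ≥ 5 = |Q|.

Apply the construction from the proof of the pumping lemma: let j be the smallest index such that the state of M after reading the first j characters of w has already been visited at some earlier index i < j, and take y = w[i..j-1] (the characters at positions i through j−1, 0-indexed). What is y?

aaab

State sequence: q0 -b-> q2 -a-> q3 -a-> q4 -a-> q1 -b-> q2 -a-> q3 -c-> q1 -b-> q2
First repeat at step 5: q2 was already visited.

So i = 1, j = 5, giving x = w[0:1] = b, y = w[1:5] = aaab, z = w[5:8] = acb.
Check: |xy| = 5 ≤ 5 and |y| = 4 ≥ 1. Reading y takes M from q2 back to q2, so every xyⁱz is accepted.
The DFA has 5 states, so the proof of the pumping lemma guarantees a repeated state among the first 5+1 visited; the segment between the two visits is the pumpable y.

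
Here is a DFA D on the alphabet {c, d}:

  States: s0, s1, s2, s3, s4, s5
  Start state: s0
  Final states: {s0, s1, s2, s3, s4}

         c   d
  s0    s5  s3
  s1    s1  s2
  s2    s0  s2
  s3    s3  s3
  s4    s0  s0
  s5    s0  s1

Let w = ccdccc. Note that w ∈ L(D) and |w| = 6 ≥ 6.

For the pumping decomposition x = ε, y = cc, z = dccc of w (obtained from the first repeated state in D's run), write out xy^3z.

ccccccdccc

xy^3z = ε·cc·cc·cc·dccc = ccccccdccc.
Reading y = cc takes D from s0 back to s0, so after x·y·y·y the machine is still in s0, and z then leads to the accepting state s3. Hence ccccccdccc ∈ L(D).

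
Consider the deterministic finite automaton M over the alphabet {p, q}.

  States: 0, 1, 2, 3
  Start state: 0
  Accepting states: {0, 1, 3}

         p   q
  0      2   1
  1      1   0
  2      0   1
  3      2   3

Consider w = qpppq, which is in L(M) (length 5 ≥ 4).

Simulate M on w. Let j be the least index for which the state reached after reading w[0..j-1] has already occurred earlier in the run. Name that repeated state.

1

Run of M on w = q p p p q:
  step 0: 0  (start)
  step 1: 1  (read q: 0→1)
  step 2: 1  (read p: 1→1)   ← first repeat (1 seen earlier)
  step 3: 1  (read p: 1→1)
  step 4: 1  (read p: 1→1)
  step 5: 0  (read q: 1→0)

The earliest repeat is at step j = 2: M is in 1, which it already visited at step i = 1.
The DFA has 4 states, so the proof of the pumping lemma guarantees a repeated state among the first 4+1 visited; the segment between the two visits is the pumpable y.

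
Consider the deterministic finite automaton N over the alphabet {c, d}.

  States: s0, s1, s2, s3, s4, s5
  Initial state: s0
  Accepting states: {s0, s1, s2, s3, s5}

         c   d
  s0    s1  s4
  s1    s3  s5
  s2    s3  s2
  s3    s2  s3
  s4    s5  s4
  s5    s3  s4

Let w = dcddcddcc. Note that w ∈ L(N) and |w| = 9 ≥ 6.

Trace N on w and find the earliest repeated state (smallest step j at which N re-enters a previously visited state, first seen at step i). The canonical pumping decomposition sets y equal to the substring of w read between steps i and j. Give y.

Run of N on w = d c d d c d d c c:
  step 0: s0  (start)
  step 1: s4  (read d: s0→s4)
  step 2: s5  (read c: s4→s5)
  step 3: s4  (read d: s5→s4)   ← first repeat (s4 seen earlier)
  step 4: s4  (read d: s4→s4)
  step 5: s5  (read c: s4→s5)
  step 6: s4  (read d: s5→s4)
  step 7: s4  (read d: s4→s4)
  step 8: s5  (read c: s4→s5)
  step 9: s3  (read c: s5→s3)

So i = 1, j = 3, giving x = w[0:1] = d, y = w[1:3] = cd, z = w[3:9] = dcddcc.
Check: |xy| = 3 ≤ 6 and |y| = 2 ≥ 1. Reading y takes N from s4 back to s4, so every xyⁱz is accepted.

cd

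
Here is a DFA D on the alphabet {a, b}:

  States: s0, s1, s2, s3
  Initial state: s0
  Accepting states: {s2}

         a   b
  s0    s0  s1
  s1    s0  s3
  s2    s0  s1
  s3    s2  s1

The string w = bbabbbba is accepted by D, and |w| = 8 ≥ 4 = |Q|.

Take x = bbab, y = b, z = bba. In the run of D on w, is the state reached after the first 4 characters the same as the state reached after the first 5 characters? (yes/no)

no

State sequence: s0 -b-> s1 -b-> s3 -a-> s2 -b-> s1 -b-> s3

After x (step 4): s1. After xy (step 5): s3.
They differ (s1 ≠ s3), so y is not a cycle from the state after x; this split is not the one the pumping-lemma construction produces, and pumping y need not keep the string in L(D).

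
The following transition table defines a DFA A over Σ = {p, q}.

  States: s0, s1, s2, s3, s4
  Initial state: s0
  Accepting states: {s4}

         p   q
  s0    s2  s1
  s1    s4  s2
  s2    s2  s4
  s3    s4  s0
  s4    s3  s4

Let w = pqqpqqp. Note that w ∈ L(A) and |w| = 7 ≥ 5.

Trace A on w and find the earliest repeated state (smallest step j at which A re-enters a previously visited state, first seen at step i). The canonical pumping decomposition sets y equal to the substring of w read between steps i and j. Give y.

q

State sequence: s0 -p-> s2 -q-> s4 -q-> s4 -p-> s3 -q-> s0 -q-> s1 -p-> s4
First repeat at step 3: s4 was already visited.

So i = 2, j = 3, giving x = w[0:2] = pq, y = w[2:3] = q, z = w[3:7] = pqqp.
Check: |xy| = 3 ≤ 5 and |y| = 1 ≥ 1. Reading y takes A from s4 back to s4, so every xyⁱz is accepted.
The DFA has 5 states, so the proof of the pumping lemma guarantees a repeated state among the first 5+1 visited; the segment between the two visits is the pumpable y.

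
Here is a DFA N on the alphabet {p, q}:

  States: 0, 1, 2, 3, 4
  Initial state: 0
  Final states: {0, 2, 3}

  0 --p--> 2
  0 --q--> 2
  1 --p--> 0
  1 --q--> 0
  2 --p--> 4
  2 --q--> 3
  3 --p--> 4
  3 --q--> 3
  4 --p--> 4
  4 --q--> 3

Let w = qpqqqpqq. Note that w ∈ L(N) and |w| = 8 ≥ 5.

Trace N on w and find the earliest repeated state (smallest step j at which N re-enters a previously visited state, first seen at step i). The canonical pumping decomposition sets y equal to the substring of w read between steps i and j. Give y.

Run of N on w = q p q q q p q q:
  step 0: 0  (start)
  step 1: 2  (read q: 0→2)
  step 2: 4  (read p: 2→4)
  step 3: 3  (read q: 4→3)
  step 4: 3  (read q: 3→3)   ← first repeat (3 seen earlier)
  step 5: 3  (read q: 3→3)
  step 6: 4  (read p: 3→4)
  step 7: 3  (read q: 4→3)
  step 8: 3  (read q: 3→3)

So i = 3, j = 4, giving x = w[0:3] = qpq, y = w[3:4] = q, z = w[4:8] = qpqq.
Check: |xy| = 4 ≤ 5 and |y| = 1 ≥ 1. Reading y takes N from 3 back to 3, so every xyⁱz is accepted.

q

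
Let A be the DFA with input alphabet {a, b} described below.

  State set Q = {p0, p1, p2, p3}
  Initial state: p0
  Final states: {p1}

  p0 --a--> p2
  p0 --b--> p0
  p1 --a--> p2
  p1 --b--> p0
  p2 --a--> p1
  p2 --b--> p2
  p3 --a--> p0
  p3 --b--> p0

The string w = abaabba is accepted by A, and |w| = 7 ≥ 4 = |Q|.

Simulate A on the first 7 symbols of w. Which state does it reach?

p1

State sequence: p0 -a-> p2 -b-> p2 -a-> p1 -a-> p2 -b-> p2 -b-> p2 -a-> p1

After reading 7 characters, A is in state p1.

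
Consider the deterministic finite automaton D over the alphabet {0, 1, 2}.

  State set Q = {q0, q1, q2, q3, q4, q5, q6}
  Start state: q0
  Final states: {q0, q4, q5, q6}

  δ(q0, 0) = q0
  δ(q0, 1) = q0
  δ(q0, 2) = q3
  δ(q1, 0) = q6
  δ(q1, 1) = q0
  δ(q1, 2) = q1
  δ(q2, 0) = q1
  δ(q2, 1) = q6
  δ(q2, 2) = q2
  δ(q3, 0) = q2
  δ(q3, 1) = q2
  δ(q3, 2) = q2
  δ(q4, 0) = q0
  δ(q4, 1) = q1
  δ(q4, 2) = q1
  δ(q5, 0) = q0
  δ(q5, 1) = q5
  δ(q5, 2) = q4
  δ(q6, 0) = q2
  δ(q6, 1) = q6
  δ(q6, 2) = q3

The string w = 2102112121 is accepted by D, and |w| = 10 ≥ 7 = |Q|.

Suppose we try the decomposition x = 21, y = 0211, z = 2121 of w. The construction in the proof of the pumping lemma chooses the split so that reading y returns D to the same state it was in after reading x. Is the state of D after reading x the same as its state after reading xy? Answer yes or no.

State sequence: q0 -2-> q3 -1-> q2 -0-> q1 -2-> q1 -1-> q0 -1-> q0

After x (step 2): q2. After xy (step 6): q0.
They differ (q2 ≠ q0), so y is not a cycle from the state after x; this split is not the one the pumping-lemma construction produces, and pumping y need not keep the string in L(D).

no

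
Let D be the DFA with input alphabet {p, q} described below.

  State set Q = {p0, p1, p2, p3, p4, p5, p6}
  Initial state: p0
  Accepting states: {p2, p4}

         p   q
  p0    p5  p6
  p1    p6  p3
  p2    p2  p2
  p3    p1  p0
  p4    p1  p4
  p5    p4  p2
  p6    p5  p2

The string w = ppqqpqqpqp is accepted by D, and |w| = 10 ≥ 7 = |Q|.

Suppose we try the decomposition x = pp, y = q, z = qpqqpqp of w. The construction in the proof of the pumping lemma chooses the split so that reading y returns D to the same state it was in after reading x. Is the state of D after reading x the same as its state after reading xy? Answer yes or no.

Run of D on the first 3 characters of w = p p q:
  step 0: p0  (start)
  step 1: p5  (read p: p0→p5)
  step 2: p4  (read p: p5→p4)
  step 3: p4  (read q: p4→p4)

After x (step 2): p4. After xy (step 3): p4.
They match, so y = q drives D around a cycle from p4 back to itself; pumping y any number of times keeps D in p4 before reading z, and xyⁱz ∈ L(D) for every i ≥ 0.

yes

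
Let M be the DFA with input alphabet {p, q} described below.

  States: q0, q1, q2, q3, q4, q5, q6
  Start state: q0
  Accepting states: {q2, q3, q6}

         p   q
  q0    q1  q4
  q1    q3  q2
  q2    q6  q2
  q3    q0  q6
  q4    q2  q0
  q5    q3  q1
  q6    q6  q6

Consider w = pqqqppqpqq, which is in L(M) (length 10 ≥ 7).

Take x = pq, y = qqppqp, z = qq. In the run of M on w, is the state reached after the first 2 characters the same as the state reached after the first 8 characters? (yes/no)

no

State sequence: q0 -p-> q1 -q-> q2 -q-> q2 -q-> q2 -p-> q6 -p-> q6 -q-> q6 -p-> q6

After x (step 2): q2. After xy (step 8): q6.
They differ (q2 ≠ q6), so y is not a cycle from the state after x; this split is not the one the pumping-lemma construction produces, and pumping y need not keep the string in L(M).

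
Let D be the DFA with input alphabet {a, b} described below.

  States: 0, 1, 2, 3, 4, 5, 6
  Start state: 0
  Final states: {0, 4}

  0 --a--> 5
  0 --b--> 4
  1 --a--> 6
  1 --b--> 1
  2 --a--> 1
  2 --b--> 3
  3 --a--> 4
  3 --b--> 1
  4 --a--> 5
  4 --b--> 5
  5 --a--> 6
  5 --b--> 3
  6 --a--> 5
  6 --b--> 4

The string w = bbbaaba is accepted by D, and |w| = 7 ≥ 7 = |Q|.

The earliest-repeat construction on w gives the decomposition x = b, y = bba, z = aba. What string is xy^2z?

bbbabbaaba

xy^2z = b·bba·bba·aba = bbbabbaaba.
Reading y = bba takes D from 4 back to 4, so after x·y·y the machine is still in 4, and z then leads to the accepting state 4. Hence bbbabbaaba ∈ L(D).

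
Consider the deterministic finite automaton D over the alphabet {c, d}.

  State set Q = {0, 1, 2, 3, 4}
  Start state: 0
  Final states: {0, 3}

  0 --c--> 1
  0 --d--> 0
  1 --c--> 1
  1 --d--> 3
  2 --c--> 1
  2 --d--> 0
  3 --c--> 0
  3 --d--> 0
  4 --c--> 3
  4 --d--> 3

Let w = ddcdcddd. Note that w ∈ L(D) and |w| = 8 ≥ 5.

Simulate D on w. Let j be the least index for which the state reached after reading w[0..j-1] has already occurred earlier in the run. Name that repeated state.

0

Run of D on w = d d c d c d d d:
  step 0: 0  (start)
  step 1: 0  (read d: 0→0)   ← first repeat (0 seen earlier)
  step 2: 0  (read d: 0→0)
  step 3: 1  (read c: 0→1)
  step 4: 3  (read d: 1→3)
  step 5: 0  (read c: 3→0)
  step 6: 0  (read d: 0→0)
  step 7: 0  (read d: 0→0)
  step 8: 0  (read d: 0→0)

The earliest repeat is at step j = 1: D is in 0, which it already visited at step i = 0.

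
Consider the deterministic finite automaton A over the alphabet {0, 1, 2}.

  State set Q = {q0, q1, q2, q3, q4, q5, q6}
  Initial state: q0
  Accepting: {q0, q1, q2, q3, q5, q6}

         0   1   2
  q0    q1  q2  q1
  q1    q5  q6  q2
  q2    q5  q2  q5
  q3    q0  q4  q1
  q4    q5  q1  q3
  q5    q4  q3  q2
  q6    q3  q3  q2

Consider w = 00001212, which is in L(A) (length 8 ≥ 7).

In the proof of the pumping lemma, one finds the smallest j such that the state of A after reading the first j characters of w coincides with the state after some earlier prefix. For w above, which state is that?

q5

State sequence: q0 -0-> q1 -0-> q5 -0-> q4 -0-> q5 -1-> q3 -2-> q1 -1-> q6 -2-> q2
First repeat at step 4: q5 was already visited.

The earliest repeat is at step j = 4: A is in q5, which it already visited at step i = 2.
Pumping length from the standard proof: p = 7 (the number of states). The repeated state found above gives |xy| = j ≤ 7 and |y| = j − i ≥ 1.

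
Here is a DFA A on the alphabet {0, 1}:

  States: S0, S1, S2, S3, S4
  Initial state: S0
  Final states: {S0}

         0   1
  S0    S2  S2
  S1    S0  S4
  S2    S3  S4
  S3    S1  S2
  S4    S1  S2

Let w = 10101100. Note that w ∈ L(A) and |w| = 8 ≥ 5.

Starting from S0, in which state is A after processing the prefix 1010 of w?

Run of A on the first 4 characters of w = 1 0 1 0:
  step 0: S0  (start)
  step 1: S2  (read 1: S0→S2)
  step 2: S3  (read 0: S2→S3)
  step 3: S2  (read 1: S3→S2)
  step 4: S3  (read 0: S2→S3)

After reading 4 characters, A is in state S3.
(This kind of state-tracing is the core of the pumping-lemma construction: with 5 states, pigeonhole forces a repeat within the first 5 steps.)

S3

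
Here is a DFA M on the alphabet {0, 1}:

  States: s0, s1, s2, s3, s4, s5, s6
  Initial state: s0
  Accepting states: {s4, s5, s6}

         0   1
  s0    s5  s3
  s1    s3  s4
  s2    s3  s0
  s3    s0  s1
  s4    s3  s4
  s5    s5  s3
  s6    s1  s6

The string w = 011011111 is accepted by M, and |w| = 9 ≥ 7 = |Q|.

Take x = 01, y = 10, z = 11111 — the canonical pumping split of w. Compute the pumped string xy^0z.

0111111

xy⁰z = xz = 01·11111 = 0111111.
Reading y = 10 takes M from s3 back to s3, so after x the machine is still in s3, and z then leads to the accepting state s4. Hence 0111111 ∈ L(M).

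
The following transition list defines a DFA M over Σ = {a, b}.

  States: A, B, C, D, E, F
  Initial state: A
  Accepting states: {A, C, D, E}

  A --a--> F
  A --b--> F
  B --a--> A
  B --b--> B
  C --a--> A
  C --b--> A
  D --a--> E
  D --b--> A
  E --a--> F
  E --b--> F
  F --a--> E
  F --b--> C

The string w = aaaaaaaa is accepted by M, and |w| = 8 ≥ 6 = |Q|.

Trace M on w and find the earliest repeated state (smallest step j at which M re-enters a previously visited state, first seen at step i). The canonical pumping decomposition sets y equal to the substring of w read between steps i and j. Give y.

Run of M on w = a a a a a a a a:
  step 0: A  (start)
  step 1: F  (read a: A→F)
  step 2: E  (read a: F→E)
  step 3: F  (read a: E→F)   ← first repeat (F seen earlier)
  step 4: E  (read a: F→E)
  step 5: F  (read a: E→F)
  step 6: E  (read a: F→E)
  step 7: F  (read a: E→F)
  step 8: E  (read a: F→E)

So i = 1, j = 3, giving x = w[0:1] = a, y = w[1:3] = aa, z = w[3:8] = aaaaa.
Check: |xy| = 3 ≤ 6 and |y| = 2 ≥ 1. Reading y takes M from F back to F, so every xyⁱz is accepted.

aa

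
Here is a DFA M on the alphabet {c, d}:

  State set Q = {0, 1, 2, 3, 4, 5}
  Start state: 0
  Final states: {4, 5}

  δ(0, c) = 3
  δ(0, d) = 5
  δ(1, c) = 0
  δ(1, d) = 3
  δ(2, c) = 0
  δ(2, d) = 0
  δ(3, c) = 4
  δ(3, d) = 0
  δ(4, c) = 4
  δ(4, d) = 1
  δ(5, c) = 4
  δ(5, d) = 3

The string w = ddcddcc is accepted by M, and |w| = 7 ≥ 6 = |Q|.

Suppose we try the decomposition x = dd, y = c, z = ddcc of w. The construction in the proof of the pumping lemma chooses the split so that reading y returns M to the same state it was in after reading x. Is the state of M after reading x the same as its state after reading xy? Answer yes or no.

State sequence: 0 -d-> 5 -d-> 3 -c-> 4

After x (step 2): 3. After xy (step 3): 4.
They differ (3 ≠ 4), so y is not a cycle from the state after x; this split is not the one the pumping-lemma construction produces, and pumping y need not keep the string in L(M).

no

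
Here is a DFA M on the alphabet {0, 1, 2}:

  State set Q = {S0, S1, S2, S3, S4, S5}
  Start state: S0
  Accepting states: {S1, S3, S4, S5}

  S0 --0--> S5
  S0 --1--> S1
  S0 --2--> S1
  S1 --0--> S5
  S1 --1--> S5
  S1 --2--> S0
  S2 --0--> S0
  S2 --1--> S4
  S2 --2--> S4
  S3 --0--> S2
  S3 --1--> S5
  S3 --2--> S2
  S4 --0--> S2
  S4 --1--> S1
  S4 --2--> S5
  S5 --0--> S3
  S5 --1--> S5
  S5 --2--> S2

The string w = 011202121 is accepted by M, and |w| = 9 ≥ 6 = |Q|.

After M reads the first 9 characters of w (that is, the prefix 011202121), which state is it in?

State sequence: S0 -0-> S5 -1-> S5 -1-> S5 -2-> S2 -0-> S0 -2-> S1 -1-> S5 -2-> S2 -1-> S4

After reading 9 characters, M is in state S4.

S4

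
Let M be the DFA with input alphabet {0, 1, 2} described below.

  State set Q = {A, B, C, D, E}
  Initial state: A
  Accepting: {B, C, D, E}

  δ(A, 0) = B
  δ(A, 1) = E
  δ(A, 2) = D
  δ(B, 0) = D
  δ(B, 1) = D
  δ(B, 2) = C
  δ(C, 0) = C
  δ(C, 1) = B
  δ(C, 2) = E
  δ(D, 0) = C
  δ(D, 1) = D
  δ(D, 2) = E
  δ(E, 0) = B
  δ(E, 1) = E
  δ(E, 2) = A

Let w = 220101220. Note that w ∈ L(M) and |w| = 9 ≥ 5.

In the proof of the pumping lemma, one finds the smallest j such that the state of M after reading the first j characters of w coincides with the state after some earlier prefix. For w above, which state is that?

D

State sequence: A -2-> D -2-> E -0-> B -1-> D -0-> C -1-> B -2-> C -2-> E -0-> B
First repeat at step 4: D was already visited.

The earliest repeat is at step j = 4: M is in D, which it already visited at step i = 1.
Pumping length from the standard proof: p = 5 (the number of states). The repeated state found above gives |xy| = j ≤ 5 and |y| = j − i ≥ 1.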